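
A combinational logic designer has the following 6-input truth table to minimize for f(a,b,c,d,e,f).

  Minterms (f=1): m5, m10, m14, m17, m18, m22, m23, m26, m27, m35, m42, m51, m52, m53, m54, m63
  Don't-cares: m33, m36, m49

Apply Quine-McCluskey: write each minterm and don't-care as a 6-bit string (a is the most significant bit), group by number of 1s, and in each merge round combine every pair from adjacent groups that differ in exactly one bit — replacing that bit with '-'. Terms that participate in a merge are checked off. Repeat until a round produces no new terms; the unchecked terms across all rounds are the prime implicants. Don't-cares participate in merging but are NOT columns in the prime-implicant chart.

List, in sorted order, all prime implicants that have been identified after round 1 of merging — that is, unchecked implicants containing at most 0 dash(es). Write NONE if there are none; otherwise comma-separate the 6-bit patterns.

000101, 111111

size-2^0 implicants → 000101  001010(✓)  001110(✓)  010001(✓)  010010(✓)  010110(✓)  010111(✓)  011010(✓)  011011(✓)  100001(✓)  100011(✓)  100100(✓)  101010(✓)  110001(✓)  110011(✓)  110100(✓)  110101(✓)  110110(✓)  111111
size-2^1 implicants → -01010  -10001  -10110  0-1010  001-10  01-010  010-10  01011-  01101-  1-0001(✓)  1-0011(✓)  1-0100  1000-1(✓)  110-01  1100-1(✓)  1101-0  11010-
size-2^2 implicants → 1-00-1
Unchecked terms (primes): -01010, -10001, -10110, 0-1010, 000101, 001-10, 01-010, 010-10, 01011-, 01101-, 1-00-1, 1-0100, 110-01, 1101-0, 11010-, 111111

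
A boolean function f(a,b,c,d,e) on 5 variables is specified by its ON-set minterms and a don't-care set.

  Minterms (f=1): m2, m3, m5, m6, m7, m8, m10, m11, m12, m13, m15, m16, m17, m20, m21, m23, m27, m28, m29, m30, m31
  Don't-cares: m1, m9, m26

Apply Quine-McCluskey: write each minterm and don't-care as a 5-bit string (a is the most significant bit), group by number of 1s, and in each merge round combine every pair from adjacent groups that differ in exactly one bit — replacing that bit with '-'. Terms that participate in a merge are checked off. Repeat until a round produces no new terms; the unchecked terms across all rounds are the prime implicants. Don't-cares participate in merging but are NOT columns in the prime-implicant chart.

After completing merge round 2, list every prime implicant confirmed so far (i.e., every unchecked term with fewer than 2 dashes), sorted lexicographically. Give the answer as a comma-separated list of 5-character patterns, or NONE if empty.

NONE

Round 0: 00001✓ 00010✓ 00011✓ 00101✓ 00110✓ 00111✓ 01000✓ 01001✓ 01010✓ 01011✓ 01100✓ 01101✓ 01111✓ 10000✓ 10001✓ 10100✓ 10101✓ 10111✓ 11010✓ 11011✓ 11100✓ 11101✓ 11110✓ 11111✓
Round 1: -0001✓ -0101✓ -0111✓ -1010✓ -1011✓ -1100✓ -1101✓ -1111✓ 0-001✓ 0-010✓ 0-011✓ 0-101✓ 0-111✓ 00-01✓ 00-10✓ 00-11✓ 000-1✓ 0001-✓ 001-1✓ 0011-✓ 01-00✓ 01-01✓ 01-11✓ 010-0✓ 010-1✓ 0100-✓ 0101-✓ 011-1✓ 0110-✓ 1-100✓ 1-101✓ 1-111✓ 10-00✓ 10-01✓ 1000-✓ 101-1✓ 1010-✓ 11-10✓ 11-11✓ 1101-✓ 111-0✓ 111-1✓ 1110-✓ 1111-✓
Round 2: --101✓ --111✓ -0-01 -01-1✓ -1-11 -101- -11-1✓ -110- 0--01✓ 0--11✓ 0-0-1✓ 0-01- 0-1-1✓ 00--1✓ 00-1- 01--1✓ 01-0- 010-- 1-1-1✓ 1-10- 10-0- 11-1- 111--
Round 3: --1-1 0---1
PIs = {--1-1, -0-01, -1-11, -101-, -110-, 0---1, 0-01-, 00-1-, 01-0-, 010--, 1-10-, 10-0-, 11-1-, 111--}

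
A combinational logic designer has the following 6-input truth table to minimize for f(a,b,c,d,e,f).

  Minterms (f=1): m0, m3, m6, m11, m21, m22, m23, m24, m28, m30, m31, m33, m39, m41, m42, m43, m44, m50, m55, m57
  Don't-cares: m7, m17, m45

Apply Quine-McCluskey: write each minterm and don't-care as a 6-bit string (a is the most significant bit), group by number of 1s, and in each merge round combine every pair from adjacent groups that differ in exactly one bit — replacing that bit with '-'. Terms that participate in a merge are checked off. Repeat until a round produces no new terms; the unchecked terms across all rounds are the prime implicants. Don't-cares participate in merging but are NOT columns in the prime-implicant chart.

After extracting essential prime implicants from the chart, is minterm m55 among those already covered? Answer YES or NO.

[col 0] 000000, 000011*, 000110*, 000111*, 001011*, 010001*, 010101*, 010110*, 010111*, 011000*, 011100*, 011110*, 011111*, 100001*, 100111*, 101001*, 101010*, 101011*, 101100*, 101101*, 110010, 110111*, 111001*
[col 1] -00111*, -01011, -10111*, 0-0110*, 0-0111*, 00-011, 000-11, 00011-*, 01-110*, 01-111*, 010-01, 0101-1, 01011-*, 011-00, 0111-0, 01111-*, 1-0111*, 1-1001, 10-001, 101-01, 1010-1, 10101-, 10110-
[col 2] --0111, 0-011-, 01-11-
Prime implicants: --0111, -01011, 0-011-, 00-011, 000-11, 000000, 01-11-, 010-01, 0101-1, 011-00, 0111-0, 1-1001, 10-001, 101-01, 1010-1, 10101-, 10110-, 110010
PI chart (minterm → PIs covering it):
  0 | 000000  (sole → essential)
  3 | 00-011,000-11
  6 | 0-011-  (sole → essential)
  11 | -01011,00-011
  21 | 010-01,0101-1
  22 | 0-011-,01-11-
  23 | --0111,0-011-,01-11-,0101-1
  24 | 011-00  (sole → essential)
  28 | 011-00,0111-0
  30 | 01-11-,0111-0
  31 | 01-11-  (sole → essential)
  33 | 10-001  (sole → essential)
  39 | --0111  (sole → essential)
  41 | 1-1001,10-001,101-01,1010-1
  42 | 10101-  (sole → essential)
  43 | -01011,1010-1,10101-
  44 | 10110-  (sole → essential)
  50 | 110010  (sole → essential)
  55 | --0111  (sole → essential)
  57 | 1-1001  (sole → essential)
Essential prime implicants: --0111, 0-011-, 000000, 01-11-, 011-00, 1-1001, 10-001, 10101-, 10110-, 110010

YES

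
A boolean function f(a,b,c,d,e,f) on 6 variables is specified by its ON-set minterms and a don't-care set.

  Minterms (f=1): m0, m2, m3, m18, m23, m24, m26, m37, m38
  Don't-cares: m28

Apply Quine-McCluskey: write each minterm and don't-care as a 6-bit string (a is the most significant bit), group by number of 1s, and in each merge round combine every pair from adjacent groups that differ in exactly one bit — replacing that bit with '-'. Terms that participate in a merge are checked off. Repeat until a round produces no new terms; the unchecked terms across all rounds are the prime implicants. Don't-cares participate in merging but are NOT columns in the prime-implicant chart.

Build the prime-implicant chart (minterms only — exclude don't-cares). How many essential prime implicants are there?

5

[col 0] 000000*, 000010*, 000011*, 010010*, 010111, 011000*, 011010*, 011100*, 100101, 100110
[col 1] 0-0010, 0000-0, 00001-, 01-010, 011-00, 0110-0
Prime implicants: 0-0010, 0000-0, 00001-, 01-010, 010111, 011-00, 0110-0, 100101, 100110
PI chart (minterm → PIs covering it):
  0 | 0000-0  (sole → essential)
  2 | 0-0010,0000-0,00001-
  3 | 00001-  (sole → essential)
  18 | 0-0010,01-010
  23 | 010111  (sole → essential)
  24 | 011-00,0110-0
  26 | 01-010,0110-0
  37 | 100101  (sole → essential)
  38 | 100110  (sole → essential)
Essential prime implicants: 0000-0, 00001-, 010111, 100101, 100110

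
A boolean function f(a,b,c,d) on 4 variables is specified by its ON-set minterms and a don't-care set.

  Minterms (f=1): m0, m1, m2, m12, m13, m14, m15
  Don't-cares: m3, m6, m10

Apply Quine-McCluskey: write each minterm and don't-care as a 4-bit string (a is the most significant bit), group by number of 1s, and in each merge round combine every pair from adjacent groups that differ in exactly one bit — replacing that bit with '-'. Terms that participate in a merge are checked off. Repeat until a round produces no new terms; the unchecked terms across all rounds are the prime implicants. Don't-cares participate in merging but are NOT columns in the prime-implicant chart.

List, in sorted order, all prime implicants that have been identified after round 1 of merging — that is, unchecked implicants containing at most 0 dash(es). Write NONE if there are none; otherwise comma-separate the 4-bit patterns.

Round 0: 0000✓ 0001✓ 0010✓ 0011✓ 0110✓ 1010✓ 1100✓ 1101✓ 1110✓ 1111✓
Round 1: -010✓ -110✓ 0-10✓ 00-0✓ 00-1✓ 000-✓ 001-✓ 1-10✓ 11-0✓ 11-1✓ 110-✓ 111-✓
Round 2: --10 00-- 11--
PIs = {--10, 00--, 11--}

NONE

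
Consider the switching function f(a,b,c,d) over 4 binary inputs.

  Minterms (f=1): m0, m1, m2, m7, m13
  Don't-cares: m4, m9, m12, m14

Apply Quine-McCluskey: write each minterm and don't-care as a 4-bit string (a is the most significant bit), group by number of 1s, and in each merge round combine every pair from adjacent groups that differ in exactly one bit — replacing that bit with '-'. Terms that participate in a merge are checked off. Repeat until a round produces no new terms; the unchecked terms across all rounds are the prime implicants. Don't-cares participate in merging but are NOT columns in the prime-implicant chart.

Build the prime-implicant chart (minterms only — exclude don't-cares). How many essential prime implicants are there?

2

[col 0] 0000*, 0001*, 0010*, 0100*, 0111, 1001*, 1100*, 1101*, 1110*
[col 1] -001, -100, 0-00, 00-0, 000-, 1-01, 11-0, 110-
Prime implicants: -001, -100, 0-00, 00-0, 000-, 0111, 1-01, 11-0, 110-
PI chart (minterm → PIs covering it):
  0 | 0-00,00-0,000-
  1 | -001,000-
  2 | 00-0  (sole → essential)
  7 | 0111  (sole → essential)
  13 | 1-01,110-
Essential prime implicants: 00-0, 0111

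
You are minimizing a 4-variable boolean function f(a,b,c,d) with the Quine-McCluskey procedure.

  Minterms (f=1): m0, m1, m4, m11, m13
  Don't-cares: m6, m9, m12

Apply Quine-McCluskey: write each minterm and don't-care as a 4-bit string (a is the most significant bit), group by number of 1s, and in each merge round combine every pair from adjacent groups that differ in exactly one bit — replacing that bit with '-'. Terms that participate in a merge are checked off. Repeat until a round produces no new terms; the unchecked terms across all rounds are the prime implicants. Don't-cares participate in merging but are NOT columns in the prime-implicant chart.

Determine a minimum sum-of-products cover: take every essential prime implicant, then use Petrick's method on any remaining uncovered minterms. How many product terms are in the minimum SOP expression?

4

size-2^0 implicants → 0000(✓)  0001(✓)  0100(✓)  0110(✓)  1001(✓)  1011(✓)  1100(✓)  1101(✓)
size-2^1 implicants → -001  -100  0-00  000-  01-0  1-01  10-1  110-
Unchecked terms (primes): -001, -100, 0-00, 000-, 01-0, 1-01, 10-1, 110-
Minterm coverage:
  m0 ⊆ 0-00,000-
  m1 ⊆ -001,000-
  m4 ⊆ -100,0-00,01-0
  m11 ⊆ 10-1 [E]
  m13 ⊆ 1-01,110-
E = {10-1}
Petrick residual → -001, 0-00, 1-01
Cover = b'c'd + a'c'd' + ac'd + ab'd  |cover|=4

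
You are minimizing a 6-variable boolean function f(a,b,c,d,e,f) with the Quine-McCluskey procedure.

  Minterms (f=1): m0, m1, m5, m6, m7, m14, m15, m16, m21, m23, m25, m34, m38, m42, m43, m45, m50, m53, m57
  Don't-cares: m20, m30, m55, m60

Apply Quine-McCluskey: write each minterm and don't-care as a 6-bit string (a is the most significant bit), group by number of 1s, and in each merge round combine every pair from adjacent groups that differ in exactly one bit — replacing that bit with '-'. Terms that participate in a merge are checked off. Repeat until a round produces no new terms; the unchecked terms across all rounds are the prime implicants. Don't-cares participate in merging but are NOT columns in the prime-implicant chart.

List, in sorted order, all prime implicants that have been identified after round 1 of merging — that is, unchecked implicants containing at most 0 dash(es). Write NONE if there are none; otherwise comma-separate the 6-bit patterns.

size-2^0 implicants → 000000(✓)  000001(✓)  000101(✓)  000110(✓)  000111(✓)  001110(✓)  001111(✓)  010000(✓)  010100(✓)  010101(✓)  010111(✓)  011001(✓)  011110(✓)  100010(✓)  100110(✓)  101010(✓)  101011(✓)  101101  110010(✓)  110101(✓)  110111(✓)  111001(✓)  111100
size-2^1 implicants → -00110  -10101(✓)  -10111(✓)  -11001  0-0000  0-0101(✓)  0-0111(✓)  0-1110  00-110(✓)  00-111(✓)  000-01  00000-  0001-1(✓)  00011-(✓)  00111-(✓)  010-00  0101-1(✓)  01010-  1-0010  10-010  100-10  10101-  1101-1(✓)
size-2^2 implicants → -101-1  0-01-1  00-11-
Unchecked terms (primes): -00110, -101-1, -11001, 0-0000, 0-01-1, 0-1110, 00-11-, 000-01, 00000-, 010-00, 01010-, 1-0010, 10-010, 100-10, 10101-, 101101, 111100

101101, 111100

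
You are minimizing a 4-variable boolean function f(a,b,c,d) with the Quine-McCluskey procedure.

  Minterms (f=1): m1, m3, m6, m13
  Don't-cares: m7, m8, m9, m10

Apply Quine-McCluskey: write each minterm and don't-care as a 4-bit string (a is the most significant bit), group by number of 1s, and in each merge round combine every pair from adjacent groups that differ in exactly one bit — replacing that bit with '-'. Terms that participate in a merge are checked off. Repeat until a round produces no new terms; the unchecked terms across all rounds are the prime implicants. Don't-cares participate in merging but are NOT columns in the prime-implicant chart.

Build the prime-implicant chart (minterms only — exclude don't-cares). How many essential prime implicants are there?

Round 0: 0001✓ 0011✓ 0110✓ 0111✓ 1000✓ 1001✓ 1010✓ 1101✓
Round 1: -001 0-11 00-1 011- 1-01 10-0 100-
PIs = {-001, 0-11, 00-1, 011-, 1-01, 10-0, 100-}
Coverage chart:
  m1: -001,00-1
  m3: 0-11,00-1
  m6: 011- ←essential
  m13: 1-01 ←essential
Essential: 011-, 1-01

2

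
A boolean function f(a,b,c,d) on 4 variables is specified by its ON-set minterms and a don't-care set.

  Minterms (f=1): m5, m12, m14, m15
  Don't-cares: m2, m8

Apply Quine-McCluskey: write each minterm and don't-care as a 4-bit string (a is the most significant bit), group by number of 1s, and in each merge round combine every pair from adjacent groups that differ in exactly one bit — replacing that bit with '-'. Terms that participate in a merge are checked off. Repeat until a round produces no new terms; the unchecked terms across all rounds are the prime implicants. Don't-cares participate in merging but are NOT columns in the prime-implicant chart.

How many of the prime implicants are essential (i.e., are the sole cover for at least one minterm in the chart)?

2

size-2^0 implicants → 0010  0101  1000(✓)  1100(✓)  1110(✓)  1111(✓)
size-2^1 implicants → 1-00  11-0  111-
Unchecked terms (primes): 0010, 0101, 1-00, 11-0, 111-
Minterm coverage:
  m5 ⊆ 0101 [E]
  m12 ⊆ 1-00,11-0
  m14 ⊆ 11-0,111-
  m15 ⊆ 111- [E]
E = {0101, 111-}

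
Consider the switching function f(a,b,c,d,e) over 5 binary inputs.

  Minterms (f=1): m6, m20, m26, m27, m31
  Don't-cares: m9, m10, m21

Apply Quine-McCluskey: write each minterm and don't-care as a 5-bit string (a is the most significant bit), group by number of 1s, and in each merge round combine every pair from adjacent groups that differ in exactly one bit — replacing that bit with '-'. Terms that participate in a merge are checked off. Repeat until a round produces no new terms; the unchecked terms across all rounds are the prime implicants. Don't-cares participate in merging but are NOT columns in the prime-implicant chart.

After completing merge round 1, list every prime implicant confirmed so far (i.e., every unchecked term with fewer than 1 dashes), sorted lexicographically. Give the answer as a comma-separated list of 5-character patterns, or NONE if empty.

00110, 01001

size-2^0 implicants → 00110  01001  01010(✓)  10100(✓)  10101(✓)  11010(✓)  11011(✓)  11111(✓)
size-2^1 implicants → -1010  1010-  11-11  1101-
Unchecked terms (primes): -1010, 00110, 01001, 1010-, 11-11, 1101-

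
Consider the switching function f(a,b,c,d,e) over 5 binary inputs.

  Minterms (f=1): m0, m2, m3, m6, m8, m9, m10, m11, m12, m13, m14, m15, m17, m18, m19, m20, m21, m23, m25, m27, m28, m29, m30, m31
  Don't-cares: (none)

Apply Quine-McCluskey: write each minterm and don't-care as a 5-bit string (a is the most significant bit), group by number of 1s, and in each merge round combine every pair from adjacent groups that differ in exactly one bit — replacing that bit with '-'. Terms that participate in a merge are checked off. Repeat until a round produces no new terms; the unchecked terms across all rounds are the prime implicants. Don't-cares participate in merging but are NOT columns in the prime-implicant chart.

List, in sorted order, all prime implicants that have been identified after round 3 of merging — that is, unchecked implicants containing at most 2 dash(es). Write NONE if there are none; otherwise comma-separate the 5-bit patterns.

[col 0] 00000*, 00010*, 00011*, 00110*, 01000*, 01001*, 01010*, 01011*, 01100*, 01101*, 01110*, 01111*, 10001*, 10010*, 10011*, 10100*, 10101*, 10111*, 11001*, 11011*, 11100*, 11101*, 11110*, 11111*
[col 1] -0010*, -0011*, -1001*, -1011*, -1100*, -1101*, -1110*, -1111*, 0-000*, 0-010*, 0-011*, 0-110*, 00-10*, 000-0*, 0001-*, 01-00*, 01-01*, 01-10*, 01-11*, 010-0*, 010-1*, 0100-*, 0101-*, 011-0*, 011-1*, 0110-*, 0111-*, 1-001*, 1-011*, 1-100*, 1-101*, 1-111*, 10-01*, 10-11*, 100-1*, 1001-*, 101-1*, 1010-*, 11-01*, 11-11*, 110-1*, 111-0*, 111-1*, 1110-*, 1111-*
[col 2] --011, -001-, -1-01*, -1-11*, -10-1*, -11-0*, -11-1*, -110-*, -111-*, 0--10, 0-0-0, 0-01-, 01--0*, 01--1*, 01-0-*, 01-1-*, 010--*, 011--*, 1--01*, 1--11*, 1-0-1*, 1-1-1*, 1-10-, 10--1*, 11--1*, 111--*
[col 3] -1--1, -11--, 01---, 1---1
Prime implicants: --011, -001-, -1--1, -11--, 0--10, 0-0-0, 0-01-, 01---, 1---1, 1-10-

--011, -001-, 0--10, 0-0-0, 0-01-, 1-10-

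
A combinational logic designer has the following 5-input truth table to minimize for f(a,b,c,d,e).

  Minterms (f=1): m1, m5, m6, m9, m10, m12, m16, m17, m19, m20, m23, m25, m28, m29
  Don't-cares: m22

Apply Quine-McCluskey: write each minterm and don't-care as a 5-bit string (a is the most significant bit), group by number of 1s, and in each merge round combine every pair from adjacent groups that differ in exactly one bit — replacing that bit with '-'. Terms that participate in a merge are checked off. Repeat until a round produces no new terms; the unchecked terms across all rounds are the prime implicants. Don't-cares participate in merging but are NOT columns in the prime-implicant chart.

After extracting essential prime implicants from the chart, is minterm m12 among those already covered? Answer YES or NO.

Round 0: 00001✓ 00101✓ 00110✓ 01001✓ 01010 01100✓ 10000✓ 10001✓ 10011✓ 10100✓ 10110✓ 10111✓ 11001✓ 11100✓ 11101✓
Round 1: -0001✓ -0110 -1001✓ -1100 0-001✓ 00-01 1-001✓ 1-100 10-00 10-11 100-1 1000- 101-0 1011- 11-01 1110-
Round 2: --001
PIs = {--001, -0110, -1100, 00-01, 01010, 1-100, 10-00, 10-11, 100-1, 1000-, 101-0, 1011-, 11-01, 1110-}
Coverage chart:
  m1: --001,00-01
  m5: 00-01 ←essential
  m6: -0110 ←essential
  m9: --001 ←essential
  m10: 01010 ←essential
  m12: -1100 ←essential
  m16: 10-00,1000-
  m17: --001,100-1,1000-
  m19: 10-11,100-1
  m20: 1-100,10-00,101-0
  m23: 10-11,1011-
  m25: --001,11-01
  m28: -1100,1-100,1110-
  m29: 11-01,1110-
Essential: --001, -0110, -1100, 00-01, 01010

YES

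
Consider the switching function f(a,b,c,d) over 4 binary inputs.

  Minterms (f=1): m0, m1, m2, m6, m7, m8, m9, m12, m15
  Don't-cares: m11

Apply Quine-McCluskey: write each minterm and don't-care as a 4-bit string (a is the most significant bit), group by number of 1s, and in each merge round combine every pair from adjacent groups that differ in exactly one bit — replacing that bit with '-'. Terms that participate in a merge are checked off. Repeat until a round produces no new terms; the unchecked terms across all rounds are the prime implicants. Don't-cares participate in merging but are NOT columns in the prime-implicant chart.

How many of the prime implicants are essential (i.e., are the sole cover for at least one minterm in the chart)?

[col 0] 0000*, 0001*, 0010*, 0110*, 0111*, 1000*, 1001*, 1011*, 1100*, 1111*
[col 1] -000*, -001*, -111, 0-10, 00-0, 000-*, 011-, 1-00, 1-11, 10-1, 100-*
[col 2] -00-
Prime implicants: -00-, -111, 0-10, 00-0, 011-, 1-00, 1-11, 10-1
PI chart (minterm → PIs covering it):
  0 | -00-,00-0
  1 | -00-  (sole → essential)
  2 | 0-10,00-0
  6 | 0-10,011-
  7 | -111,011-
  8 | -00-,1-00
  9 | -00-,10-1
  12 | 1-00  (sole → essential)
  15 | -111,1-11
Essential prime implicants: -00-, 1-00

2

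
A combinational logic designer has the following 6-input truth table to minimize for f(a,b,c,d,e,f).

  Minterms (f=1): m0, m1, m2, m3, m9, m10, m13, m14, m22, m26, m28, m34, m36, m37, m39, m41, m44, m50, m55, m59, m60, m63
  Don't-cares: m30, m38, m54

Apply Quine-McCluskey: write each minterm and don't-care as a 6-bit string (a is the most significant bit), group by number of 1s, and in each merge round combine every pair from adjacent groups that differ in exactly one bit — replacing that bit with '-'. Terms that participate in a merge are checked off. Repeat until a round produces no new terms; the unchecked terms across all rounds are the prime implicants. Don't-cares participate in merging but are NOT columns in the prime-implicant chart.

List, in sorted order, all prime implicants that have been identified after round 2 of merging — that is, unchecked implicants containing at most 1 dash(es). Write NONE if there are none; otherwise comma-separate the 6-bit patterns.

size-2^0 implicants → 000000(✓)  000001(✓)  000010(✓)  000011(✓)  001001(✓)  001010(✓)  001101(✓)  001110(✓)  010110(✓)  011010(✓)  011100(✓)  011110(✓)  100010(✓)  100100(✓)  100101(✓)  100110(✓)  100111(✓)  101001(✓)  101100(✓)  110010(✓)  110110(✓)  110111(✓)  111011(✓)  111100(✓)  111111(✓)
size-2^1 implicants → -00010  -01001  -10110  -11100  0-1010(✓)  0-1110(✓)  00-001  00-010  0000-0(✓)  0000-1(✓)  00000-(✓)  00001-(✓)  001-01  001-10(✓)  01-110  011-10(✓)  0111-0  1-0010(✓)  1-0110(✓)  1-0111(✓)  1-1100  10-100  100-10(✓)  1001-0(✓)  1001-1(✓)  10010-(✓)  10011-(✓)  11-111  110-10(✓)  11011-(✓)  111-11
size-2^2 implicants → 0-1-10  0000--  1-0-10  1-011-  1001--
Unchecked terms (primes): -00010, -01001, -10110, -11100, 0-1-10, 00-001, 00-010, 0000--, 001-01, 01-110, 0111-0, 1-0-10, 1-011-, 1-1100, 10-100, 1001--, 11-111, 111-11

-00010, -01001, -10110, -11100, 00-001, 00-010, 001-01, 01-110, 0111-0, 1-1100, 10-100, 11-111, 111-11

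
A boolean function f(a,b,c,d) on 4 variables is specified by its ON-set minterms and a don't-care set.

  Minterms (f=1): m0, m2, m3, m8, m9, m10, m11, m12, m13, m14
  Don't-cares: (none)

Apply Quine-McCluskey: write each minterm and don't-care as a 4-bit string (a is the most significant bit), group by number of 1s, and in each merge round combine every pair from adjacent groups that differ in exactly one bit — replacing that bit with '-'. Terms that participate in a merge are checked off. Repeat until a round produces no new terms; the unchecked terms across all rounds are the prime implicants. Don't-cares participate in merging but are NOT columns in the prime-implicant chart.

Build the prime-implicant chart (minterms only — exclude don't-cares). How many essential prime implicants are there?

[col 0] 0000*, 0010*, 0011*, 1000*, 1001*, 1010*, 1011*, 1100*, 1101*, 1110*
[col 1] -000*, -010*, -011*, 00-0*, 001-*, 1-00*, 1-01*, 1-10*, 10-0*, 10-1*, 100-*, 101-*, 11-0*, 110-*
[col 2] -0-0, -01-, 1--0, 1-0-, 10--
Prime implicants: -0-0, -01-, 1--0, 1-0-, 10--
PI chart (minterm → PIs covering it):
  0 | -0-0  (sole → essential)
  2 | -0-0,-01-
  3 | -01-  (sole → essential)
  8 | -0-0,1--0,1-0-,10--
  9 | 1-0-,10--
  10 | -0-0,-01-,1--0,10--
  11 | -01-,10--
  12 | 1--0,1-0-
  13 | 1-0-  (sole → essential)
  14 | 1--0  (sole → essential)
Essential prime implicants: -0-0, -01-, 1--0, 1-0-

4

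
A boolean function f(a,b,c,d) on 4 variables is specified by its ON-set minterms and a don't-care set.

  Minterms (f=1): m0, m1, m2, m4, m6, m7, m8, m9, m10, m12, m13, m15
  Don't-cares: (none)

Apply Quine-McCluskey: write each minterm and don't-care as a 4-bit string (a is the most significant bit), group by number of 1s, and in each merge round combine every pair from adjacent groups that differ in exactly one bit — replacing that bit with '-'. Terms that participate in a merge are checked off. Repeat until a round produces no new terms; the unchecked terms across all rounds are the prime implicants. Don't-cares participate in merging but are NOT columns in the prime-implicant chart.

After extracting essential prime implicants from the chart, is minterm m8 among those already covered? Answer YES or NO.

Round 0: 0000✓ 0001✓ 0010✓ 0100✓ 0110✓ 0111✓ 1000✓ 1001✓ 1010✓ 1100✓ 1101✓ 1111✓
Round 1: -000✓ -001✓ -010✓ -100✓ -111 0-00✓ 0-10✓ 00-0✓ 000-✓ 01-0✓ 011- 1-00✓ 1-01✓ 10-0✓ 100-✓ 11-1 110-✓
Round 2: --00 -0-0 -00- 0--0 1-0-
PIs = {--00, -0-0, -00-, -111, 0--0, 011-, 1-0-, 11-1}
Coverage chart:
  m0: --00,-0-0,-00-,0--0
  m1: -00- ←essential
  m2: -0-0,0--0
  m4: --00,0--0
  m6: 0--0,011-
  m7: -111,011-
  m8: --00,-0-0,-00-,1-0-
  m9: -00-,1-0-
  m10: -0-0 ←essential
  m12: --00,1-0-
  m13: 1-0-,11-1
  m15: -111,11-1
Essential: -0-0, -00-

YES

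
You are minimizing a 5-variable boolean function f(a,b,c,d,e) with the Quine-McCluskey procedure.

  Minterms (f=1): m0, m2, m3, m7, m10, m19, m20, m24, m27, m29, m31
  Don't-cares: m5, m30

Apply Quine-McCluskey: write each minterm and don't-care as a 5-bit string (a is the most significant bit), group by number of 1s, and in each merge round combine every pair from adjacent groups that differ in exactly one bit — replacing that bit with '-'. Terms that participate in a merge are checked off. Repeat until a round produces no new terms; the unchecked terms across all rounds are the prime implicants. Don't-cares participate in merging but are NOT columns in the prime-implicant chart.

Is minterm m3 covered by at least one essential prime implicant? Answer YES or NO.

NO

size-2^0 implicants → 00000(✓)  00010(✓)  00011(✓)  00101(✓)  00111(✓)  01010(✓)  10011(✓)  10100  11000  11011(✓)  11101(✓)  11110(✓)  11111(✓)
size-2^1 implicants → -0011  0-010  00-11  000-0  0001-  001-1  1-011  11-11  111-1  1111-
Unchecked terms (primes): -0011, 0-010, 00-11, 000-0, 0001-, 001-1, 1-011, 10100, 11-11, 11000, 111-1, 1111-
Minterm coverage:
  m0 ⊆ 000-0 [E]
  m2 ⊆ 0-010,000-0,0001-
  m3 ⊆ -0011,00-11,0001-
  m7 ⊆ 00-11,001-1
  m10 ⊆ 0-010 [E]
  m19 ⊆ -0011,1-011
  m20 ⊆ 10100 [E]
  m24 ⊆ 11000 [E]
  m27 ⊆ 1-011,11-11
  m29 ⊆ 111-1 [E]
  m31 ⊆ 11-11,111-1,1111-
E = {0-010, 000-0, 10100, 11000, 111-1}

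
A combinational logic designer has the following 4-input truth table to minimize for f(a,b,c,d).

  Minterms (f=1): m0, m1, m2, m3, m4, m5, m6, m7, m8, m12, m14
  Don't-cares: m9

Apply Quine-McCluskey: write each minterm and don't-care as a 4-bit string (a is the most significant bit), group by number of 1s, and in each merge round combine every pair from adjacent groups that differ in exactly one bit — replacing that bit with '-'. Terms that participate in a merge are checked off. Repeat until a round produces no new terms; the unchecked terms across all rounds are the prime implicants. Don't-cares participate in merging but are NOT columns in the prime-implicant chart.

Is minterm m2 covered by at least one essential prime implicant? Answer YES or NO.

[col 0] 0000*, 0001*, 0010*, 0011*, 0100*, 0101*, 0110*, 0111*, 1000*, 1001*, 1100*, 1110*
[col 1] -000*, -001*, -100*, -110*, 0-00*, 0-01*, 0-10*, 0-11*, 00-0*, 00-1*, 000-*, 001-*, 01-0*, 01-1*, 010-*, 011-*, 1-00*, 100-*, 11-0*
[col 2] --00, -00-, -1-0, 0--0*, 0--1*, 0-0-*, 0-1-*, 00--*, 01--*
[col 3] 0---
Prime implicants: --00, -00-, -1-0, 0---
PI chart (minterm → PIs covering it):
  0 | --00,-00-,0---
  1 | -00-,0---
  2 | 0---  (sole → essential)
  3 | 0---  (sole → essential)
  4 | --00,-1-0,0---
  5 | 0---  (sole → essential)
  6 | -1-0,0---
  7 | 0---  (sole → essential)
  8 | --00,-00-
  12 | --00,-1-0
  14 | -1-0  (sole → essential)
Essential prime implicants: -1-0, 0---

YES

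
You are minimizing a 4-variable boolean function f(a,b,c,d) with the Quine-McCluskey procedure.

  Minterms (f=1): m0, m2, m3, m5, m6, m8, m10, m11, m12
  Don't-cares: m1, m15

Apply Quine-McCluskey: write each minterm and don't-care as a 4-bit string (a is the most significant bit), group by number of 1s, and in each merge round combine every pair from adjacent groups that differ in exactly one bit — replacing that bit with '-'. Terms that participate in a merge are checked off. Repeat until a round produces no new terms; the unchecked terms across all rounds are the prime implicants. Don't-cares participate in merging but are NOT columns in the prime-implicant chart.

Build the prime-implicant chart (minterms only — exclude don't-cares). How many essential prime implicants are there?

Round 0: 0000✓ 0001✓ 0010✓ 0011✓ 0101✓ 0110✓ 1000✓ 1010✓ 1011✓ 1100✓ 1111✓
Round 1: -000✓ -010✓ -011✓ 0-01 0-10 00-0✓ 00-1✓ 000-✓ 001-✓ 1-00 1-11 10-0✓ 101-✓
Round 2: -0-0 -01- 00--
PIs = {-0-0, -01-, 0-01, 0-10, 00--, 1-00, 1-11}
Coverage chart:
  m0: -0-0,00--
  m2: -0-0,-01-,0-10,00--
  m3: -01-,00--
  m5: 0-01 ←essential
  m6: 0-10 ←essential
  m8: -0-0,1-00
  m10: -0-0,-01-
  m11: -01-,1-11
  m12: 1-00 ←essential
Essential: 0-01, 0-10, 1-00

3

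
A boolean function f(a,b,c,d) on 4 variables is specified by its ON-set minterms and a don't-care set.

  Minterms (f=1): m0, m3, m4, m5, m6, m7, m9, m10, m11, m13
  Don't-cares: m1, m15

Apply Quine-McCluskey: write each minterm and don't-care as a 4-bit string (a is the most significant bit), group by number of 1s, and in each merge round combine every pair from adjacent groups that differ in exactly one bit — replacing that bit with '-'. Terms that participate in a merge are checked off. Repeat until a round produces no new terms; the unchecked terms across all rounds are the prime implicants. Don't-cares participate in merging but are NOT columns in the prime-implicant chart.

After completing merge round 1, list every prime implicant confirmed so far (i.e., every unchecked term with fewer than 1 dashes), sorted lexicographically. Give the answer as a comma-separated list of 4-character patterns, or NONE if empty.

NONE

[col 0] 0000*, 0001*, 0011*, 0100*, 0101*, 0110*, 0111*, 1001*, 1010*, 1011*, 1101*, 1111*
[col 1] -001*, -011*, -101*, -111*, 0-00*, 0-01*, 0-11*, 00-1*, 000-*, 01-0*, 01-1*, 010-*, 011-*, 1-01*, 1-11*, 10-1*, 101-, 11-1*
[col 2] --01*, --11*, -0-1*, -1-1*, 0--1*, 0-0-, 01--, 1--1*
[col 3] ---1
Prime implicants: ---1, 0-0-, 01--, 101-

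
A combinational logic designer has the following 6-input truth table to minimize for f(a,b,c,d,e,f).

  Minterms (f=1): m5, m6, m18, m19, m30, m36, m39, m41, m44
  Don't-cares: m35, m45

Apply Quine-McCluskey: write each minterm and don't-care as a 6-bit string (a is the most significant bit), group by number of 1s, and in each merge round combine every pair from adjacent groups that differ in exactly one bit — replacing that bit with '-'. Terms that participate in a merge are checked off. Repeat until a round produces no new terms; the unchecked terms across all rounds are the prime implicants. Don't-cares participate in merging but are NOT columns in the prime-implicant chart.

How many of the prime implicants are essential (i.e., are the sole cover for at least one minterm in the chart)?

7

Round 0: 000101 000110 010010✓ 010011✓ 011110 100011✓ 100100✓ 100111✓ 101001✓ 101100✓ 101101✓
Round 1: 01001- 10-100 100-11 101-01 10110-
PIs = {000101, 000110, 01001-, 011110, 10-100, 100-11, 101-01, 10110-}
Coverage chart:
  m5: 000101 ←essential
  m6: 000110 ←essential
  m18: 01001- ←essential
  m19: 01001- ←essential
  m30: 011110 ←essential
  m36: 10-100 ←essential
  m39: 100-11 ←essential
  m41: 101-01 ←essential
  m44: 10-100,10110-
Essential: 000101, 000110, 01001-, 011110, 10-100, 100-11, 101-01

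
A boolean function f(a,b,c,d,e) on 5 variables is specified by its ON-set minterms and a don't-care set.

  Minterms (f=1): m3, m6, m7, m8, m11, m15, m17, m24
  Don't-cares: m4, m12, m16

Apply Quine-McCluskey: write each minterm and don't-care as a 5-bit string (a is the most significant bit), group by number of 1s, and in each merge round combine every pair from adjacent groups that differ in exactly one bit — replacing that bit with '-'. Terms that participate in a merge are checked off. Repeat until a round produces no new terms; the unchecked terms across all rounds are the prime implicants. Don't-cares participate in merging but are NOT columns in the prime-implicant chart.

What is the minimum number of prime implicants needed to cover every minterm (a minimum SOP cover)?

4

Round 0: 00011✓ 00100✓ 00110✓ 00111✓ 01000✓ 01011✓ 01100✓ 01111✓ 10000✓ 10001✓ 11000✓
Round 1: -1000 0-011✓ 0-100 0-111✓ 00-11✓ 001-0 0011- 01-00 01-11✓ 1-000 1000-
Round 2: 0--11
PIs = {-1000, 0--11, 0-100, 001-0, 0011-, 01-00, 1-000, 1000-}
Coverage chart:
  m3: 0--11 ←essential
  m6: 001-0,0011-
  m7: 0--11,0011-
  m8: -1000,01-00
  m11: 0--11 ←essential
  m15: 0--11 ←essential
  m17: 1000- ←essential
  m24: -1000,1-000
Essential: 0--11, 1000-
Petrick residual → -1000, 001-0
Min cover (4 terms): bc'd'e' + a'de + a'b'ce' + ab'c'd'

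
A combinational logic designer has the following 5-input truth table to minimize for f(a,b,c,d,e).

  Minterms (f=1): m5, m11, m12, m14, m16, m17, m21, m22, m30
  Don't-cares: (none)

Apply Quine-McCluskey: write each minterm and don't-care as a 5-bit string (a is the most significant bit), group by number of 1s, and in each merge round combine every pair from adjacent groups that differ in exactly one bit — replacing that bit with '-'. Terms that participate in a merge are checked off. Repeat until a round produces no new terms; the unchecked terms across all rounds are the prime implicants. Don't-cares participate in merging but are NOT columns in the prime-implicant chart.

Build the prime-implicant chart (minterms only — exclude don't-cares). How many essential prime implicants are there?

size-2^0 implicants → 00101(✓)  01011  01100(✓)  01110(✓)  10000(✓)  10001(✓)  10101(✓)  10110(✓)  11110(✓)
size-2^1 implicants → -0101  -1110  011-0  1-110  10-01  1000-
Unchecked terms (primes): -0101, -1110, 01011, 011-0, 1-110, 10-01, 1000-
Minterm coverage:
  m5 ⊆ -0101 [E]
  m11 ⊆ 01011 [E]
  m12 ⊆ 011-0 [E]
  m14 ⊆ -1110,011-0
  m16 ⊆ 1000- [E]
  m17 ⊆ 10-01,1000-
  m21 ⊆ -0101,10-01
  m22 ⊆ 1-110 [E]
  m30 ⊆ -1110,1-110
E = {-0101, 01011, 011-0, 1-110, 1000-}

5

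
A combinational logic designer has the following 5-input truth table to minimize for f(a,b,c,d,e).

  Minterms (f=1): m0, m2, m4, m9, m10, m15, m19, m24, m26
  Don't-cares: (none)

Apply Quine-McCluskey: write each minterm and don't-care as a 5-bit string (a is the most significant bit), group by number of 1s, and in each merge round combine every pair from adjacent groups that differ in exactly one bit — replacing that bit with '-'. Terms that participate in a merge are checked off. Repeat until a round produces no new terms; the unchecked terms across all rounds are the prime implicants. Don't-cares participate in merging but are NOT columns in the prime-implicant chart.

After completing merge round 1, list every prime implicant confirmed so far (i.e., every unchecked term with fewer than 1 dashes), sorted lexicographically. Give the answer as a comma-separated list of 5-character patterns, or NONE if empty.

01001, 01111, 10011

[col 0] 00000*, 00010*, 00100*, 01001, 01010*, 01111, 10011, 11000*, 11010*
[col 1] -1010, 0-010, 00-00, 000-0, 110-0
Prime implicants: -1010, 0-010, 00-00, 000-0, 01001, 01111, 10011, 110-0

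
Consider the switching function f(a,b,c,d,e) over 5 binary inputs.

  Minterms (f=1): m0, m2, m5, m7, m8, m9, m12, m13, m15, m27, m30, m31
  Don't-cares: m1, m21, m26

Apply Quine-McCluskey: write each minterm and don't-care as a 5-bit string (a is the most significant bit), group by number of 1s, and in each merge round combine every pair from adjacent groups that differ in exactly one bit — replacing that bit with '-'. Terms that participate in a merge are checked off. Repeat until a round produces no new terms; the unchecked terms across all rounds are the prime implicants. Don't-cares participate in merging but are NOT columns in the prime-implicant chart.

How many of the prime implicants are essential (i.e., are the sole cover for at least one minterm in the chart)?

4

[col 0] 00000*, 00001*, 00010*, 00101*, 00111*, 01000*, 01001*, 01100*, 01101*, 01111*, 10101*, 11010*, 11011*, 11110*, 11111*
[col 1] -0101, -1111, 0-000*, 0-001*, 0-101*, 0-111*, 00-01*, 000-0, 0000-*, 001-1*, 01-00*, 01-01*, 0100-*, 011-1*, 0110-*, 11-10*, 11-11*, 1101-*, 1111-*
[col 2] 0--01, 0-00-, 0-1-1, 01-0-, 11-1-
Prime implicants: -0101, -1111, 0--01, 0-00-, 0-1-1, 000-0, 01-0-, 11-1-
PI chart (minterm → PIs covering it):
  0 | 0-00-,000-0
  2 | 000-0  (sole → essential)
  5 | -0101,0--01,0-1-1
  7 | 0-1-1  (sole → essential)
  8 | 0-00-,01-0-
  9 | 0--01,0-00-,01-0-
  12 | 01-0-  (sole → essential)
  13 | 0--01,0-1-1,01-0-
  15 | -1111,0-1-1
  27 | 11-1-  (sole → essential)
  30 | 11-1-  (sole → essential)
  31 | -1111,11-1-
Essential prime implicants: 0-1-1, 000-0, 01-0-, 11-1-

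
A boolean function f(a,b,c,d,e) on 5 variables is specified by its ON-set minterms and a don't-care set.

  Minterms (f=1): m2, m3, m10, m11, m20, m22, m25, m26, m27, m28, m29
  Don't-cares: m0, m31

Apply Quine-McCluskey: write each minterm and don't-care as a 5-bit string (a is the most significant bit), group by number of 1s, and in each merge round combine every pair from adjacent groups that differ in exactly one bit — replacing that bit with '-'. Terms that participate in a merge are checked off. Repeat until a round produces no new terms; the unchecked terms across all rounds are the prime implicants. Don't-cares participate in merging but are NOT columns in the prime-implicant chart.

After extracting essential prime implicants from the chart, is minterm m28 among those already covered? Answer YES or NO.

[col 0] 00000*, 00010*, 00011*, 01010*, 01011*, 10100*, 10110*, 11001*, 11010*, 11011*, 11100*, 11101*, 11111*
[col 1] -1010*, -1011*, 0-010*, 0-011*, 000-0, 0001-*, 0101-*, 1-100, 101-0, 11-01*, 11-11*, 110-1*, 1101-*, 111-1*, 1110-
[col 2] -101-, 0-01-, 11--1
Prime implicants: -101-, 0-01-, 000-0, 1-100, 101-0, 11--1, 1110-
PI chart (minterm → PIs covering it):
  2 | 0-01-,000-0
  3 | 0-01-  (sole → essential)
  10 | -101-,0-01-
  11 | -101-,0-01-
  20 | 1-100,101-0
  22 | 101-0  (sole → essential)
  25 | 11--1  (sole → essential)
  26 | -101-  (sole → essential)
  27 | -101-,11--1
  28 | 1-100,1110-
  29 | 11--1,1110-
Essential prime implicants: -101-, 0-01-, 101-0, 11--1

NO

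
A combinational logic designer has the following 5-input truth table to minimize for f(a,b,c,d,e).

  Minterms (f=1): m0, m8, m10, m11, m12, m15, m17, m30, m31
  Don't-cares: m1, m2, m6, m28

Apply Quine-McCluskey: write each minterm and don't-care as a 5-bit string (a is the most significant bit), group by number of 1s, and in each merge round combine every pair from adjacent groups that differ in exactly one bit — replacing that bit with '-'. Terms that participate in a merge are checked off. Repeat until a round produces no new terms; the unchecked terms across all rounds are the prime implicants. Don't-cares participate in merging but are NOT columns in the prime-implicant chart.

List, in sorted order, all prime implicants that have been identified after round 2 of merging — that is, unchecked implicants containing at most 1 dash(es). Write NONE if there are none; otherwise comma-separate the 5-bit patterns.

-0001, -1100, -1111, 00-10, 0000-, 01-00, 01-11, 0101-, 111-0, 1111-

[col 0] 00000*, 00001*, 00010*, 00110*, 01000*, 01010*, 01011*, 01100*, 01111*, 10001*, 11100*, 11110*, 11111*
[col 1] -0001, -1100, -1111, 0-000*, 0-010*, 00-10, 000-0*, 0000-, 01-00, 01-11, 010-0*, 0101-, 111-0, 1111-
[col 2] 0-0-0
Prime implicants: -0001, -1100, -1111, 0-0-0, 00-10, 0000-, 01-00, 01-11, 0101-, 111-0, 1111-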